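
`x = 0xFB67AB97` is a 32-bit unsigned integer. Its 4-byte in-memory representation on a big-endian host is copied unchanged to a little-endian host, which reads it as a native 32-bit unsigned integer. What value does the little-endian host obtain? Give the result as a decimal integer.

Stored big-endian, the bytes at ascending addresses are FB 67 AB 97.
Read back as little-endian, the first byte is least significant, giving 0x97AB67FB.
0x97AB67FB = 2544592891.

2544592891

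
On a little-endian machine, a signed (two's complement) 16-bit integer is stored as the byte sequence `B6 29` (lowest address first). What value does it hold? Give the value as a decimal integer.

In little-endian order the low byte comes first in memory.
Reassemble most-significant byte first: 29 B6 → 0x29B6.
0x29B6 = 10678.

10678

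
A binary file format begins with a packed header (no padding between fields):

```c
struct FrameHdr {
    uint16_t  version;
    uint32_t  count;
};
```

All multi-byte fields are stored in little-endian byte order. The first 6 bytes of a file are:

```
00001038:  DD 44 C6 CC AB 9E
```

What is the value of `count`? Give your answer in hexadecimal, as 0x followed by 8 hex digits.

`count` follows `version` (2 bytes), so it starts at byte offset 2 and occupies 4 bytes.
Bytes at offsets 2..5: C6 CC AB 9E.
In little-endian order the low byte comes first in memory.
Reassemble most-significant byte first: 9E AB CC C6 → 0x9EABCCC6.

0x9EABCCC6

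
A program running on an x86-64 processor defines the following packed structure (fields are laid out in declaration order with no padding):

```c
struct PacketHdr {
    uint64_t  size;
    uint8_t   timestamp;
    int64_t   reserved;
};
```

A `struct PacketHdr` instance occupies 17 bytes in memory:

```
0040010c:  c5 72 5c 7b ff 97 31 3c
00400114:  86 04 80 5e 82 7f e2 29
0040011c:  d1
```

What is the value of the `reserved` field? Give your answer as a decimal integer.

`reserved` follows `size` (8 B), `timestamp` (1 B), so it starts at offset 8 + 1 = 9 and occupies 8 bytes.
Bytes at offsets 9..16: 04 80 5E 82 7F E2 29 D1.
In little-endian order the low byte comes first in memory.
Reassemble most-significant byte first: D1 29 E2 7F 82 5E 80 04 → 0xD129E27F825E8004.
Top bit is set, so as a signed 64-bit value this is 0xD129E27F825E8004 − 2^64 = -3374917408461520892.

-3374917408461520892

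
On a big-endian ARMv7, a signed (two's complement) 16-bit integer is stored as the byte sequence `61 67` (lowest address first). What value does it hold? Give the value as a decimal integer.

24935

Big-endian stores the most-significant byte at the lowest address.
The bytes are already most-significant first: 0x6167.
0x6167 = 24935.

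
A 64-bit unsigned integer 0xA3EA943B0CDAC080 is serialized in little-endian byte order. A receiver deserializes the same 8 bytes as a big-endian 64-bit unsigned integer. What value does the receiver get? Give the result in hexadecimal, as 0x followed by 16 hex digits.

0x80C0DA0C3B94EAA3

Stored little-endian, the bytes at ascending addresses are 80 C0 DA 0C 3B 94 EA A3.
Read back as big-endian, the last byte is least significant, giving 0x80C0DA0C3B94EAA3.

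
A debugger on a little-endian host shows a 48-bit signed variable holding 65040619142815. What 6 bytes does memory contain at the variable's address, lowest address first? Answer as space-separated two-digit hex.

65040619142815 in hexadecimal, padded to 48 bits, is 0x3B2772FFFE9F.
Split into bytes (most-significant first): 3B 27 72 FF FE 9F.
In little-endian order the low byte comes first in memory.
So at ascending addresses the bytes are 9F FE FF 72 27 3B.

9F FE FF 72 27 3B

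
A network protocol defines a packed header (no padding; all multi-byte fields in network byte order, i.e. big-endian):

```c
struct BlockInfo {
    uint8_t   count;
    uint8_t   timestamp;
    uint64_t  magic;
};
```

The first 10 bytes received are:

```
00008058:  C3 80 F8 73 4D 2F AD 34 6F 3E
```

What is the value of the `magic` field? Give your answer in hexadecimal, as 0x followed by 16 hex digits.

`magic` follows `count` (1 B), `timestamp` (1 B), so it starts at offset 1 + 1 = 2 and occupies 8 bytes.
Bytes at offsets 2..9: F8 73 4D 2F AD 34 6F 3E.
In big-endian order the high byte comes first in memory.
The bytes are already most-significant first: 0xF8734D2FAD346F3E.

0xF8734D2FAD346F3E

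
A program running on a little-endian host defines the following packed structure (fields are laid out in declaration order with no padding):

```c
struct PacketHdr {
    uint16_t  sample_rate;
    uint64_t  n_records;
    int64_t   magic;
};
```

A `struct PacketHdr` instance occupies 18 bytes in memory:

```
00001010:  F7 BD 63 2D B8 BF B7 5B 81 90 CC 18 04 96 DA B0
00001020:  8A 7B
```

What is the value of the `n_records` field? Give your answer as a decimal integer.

`n_records` follows `sample_rate` (2 bytes), so it starts at byte offset 2 and occupies 8 bytes.
Bytes at offsets 2..9: 63 2D B8 BF B7 5B 81 90.
In little-endian order the low byte comes first in memory.
Reassemble most-significant byte first: 90 81 5B B7 BF B8 2D 63 → 0x90815BB7BFB82D63.
0x90815BB7BFB82D63 = 10412704658210958691.

10412704658210958691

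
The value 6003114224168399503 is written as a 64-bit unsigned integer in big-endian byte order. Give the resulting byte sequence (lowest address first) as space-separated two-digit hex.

6003114224168399503 in hexadecimal, padded to 64 bits, is 0x534F5894BDA6F28F.
Split into bytes (most-significant first): 53 4F 58 94 BD A6 F2 8F.
Big-endian: lowest address holds the most-significant byte.
So the memory order matches the most-significant-first order: 53 4F 58 94 BD A6 F2 8F.

53 4F 58 94 BD A6 F2 8F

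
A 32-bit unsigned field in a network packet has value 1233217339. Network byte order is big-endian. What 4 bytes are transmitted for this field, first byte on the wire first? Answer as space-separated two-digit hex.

49 81 67 3B

1233217339 in hexadecimal, padded to 32 bits, is 0x4981673B.
Split into bytes (most-significant first): 49 81 67 3B.
Big-endian stores the most-significant byte at the lowest address.
So the memory order matches the most-significant-first order: 49 81 67 3B.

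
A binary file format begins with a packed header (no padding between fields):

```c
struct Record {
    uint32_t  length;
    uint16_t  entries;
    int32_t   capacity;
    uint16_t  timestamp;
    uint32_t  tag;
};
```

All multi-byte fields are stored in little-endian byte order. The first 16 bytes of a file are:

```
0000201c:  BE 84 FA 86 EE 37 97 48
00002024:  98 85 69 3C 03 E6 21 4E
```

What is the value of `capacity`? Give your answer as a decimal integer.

`capacity` follows `length` (4 B), `entries` (2 B), so it starts at offset 4 + 2 = 6 and occupies 4 bytes.
Bytes at offsets 6..9: 97 48 98 85.
Little-endian: lowest address holds the least-significant byte.
Reassemble most-significant byte first: 85 98 48 97 → 0x85984897.
Top bit is set, so as a signed 32-bit value this is 0x85984897 − 2^32 = -2053617513.

-2053617513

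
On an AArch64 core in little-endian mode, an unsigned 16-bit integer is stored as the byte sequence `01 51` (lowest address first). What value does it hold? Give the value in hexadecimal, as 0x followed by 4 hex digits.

0x5101

Little-endian: lowest address holds the least-significant byte.
Reassemble most-significant byte first: 51 01 → 0x5101.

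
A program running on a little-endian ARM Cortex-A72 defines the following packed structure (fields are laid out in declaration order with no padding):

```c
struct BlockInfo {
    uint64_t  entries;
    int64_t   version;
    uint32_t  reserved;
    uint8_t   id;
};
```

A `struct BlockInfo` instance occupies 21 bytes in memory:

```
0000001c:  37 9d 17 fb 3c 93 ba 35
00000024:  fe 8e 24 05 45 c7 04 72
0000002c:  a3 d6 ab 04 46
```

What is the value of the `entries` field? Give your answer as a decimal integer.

3871568719798312247

`entries` is the first field, at byte offset 0, occupying 8 bytes.
Bytes at offsets 0..7: 37 9D 17 FB 3C 93 BA 35.
Little-endian: lowest address holds the least-significant byte.
Reassemble most-significant byte first: 35 BA 93 3C FB 17 9D 37 → 0x35BA933CFB179D37.
0x35BA933CFB179D37 = 3871568719798312247.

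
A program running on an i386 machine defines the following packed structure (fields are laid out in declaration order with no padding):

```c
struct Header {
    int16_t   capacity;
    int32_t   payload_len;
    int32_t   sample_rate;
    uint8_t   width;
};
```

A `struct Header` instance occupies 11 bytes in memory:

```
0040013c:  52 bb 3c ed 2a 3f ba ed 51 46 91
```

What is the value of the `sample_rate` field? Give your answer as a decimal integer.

1179774394

`sample_rate` follows `capacity` (2 B), `payload_len` (4 B), so it starts at offset 2 + 4 = 6 and occupies 4 bytes.
Bytes at offsets 6..9: BA ED 51 46.
In little-endian order the low byte comes first in memory.
Reassemble most-significant byte first: 46 51 ED BA → 0x4651EDBA.
0x4651EDBA = 1179774394.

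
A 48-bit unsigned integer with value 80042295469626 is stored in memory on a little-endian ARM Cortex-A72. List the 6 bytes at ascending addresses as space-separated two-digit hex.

3A A6 96 4C CC 48

80042295469626 in hexadecimal, padded to 48 bits, is 0x48CC4C96A63A.
Split into bytes (most-significant first): 48 CC 4C 96 A6 3A.
Little-endian stores the least-significant byte at the lowest address.
So at ascending addresses the bytes are 3A A6 96 4C CC 48.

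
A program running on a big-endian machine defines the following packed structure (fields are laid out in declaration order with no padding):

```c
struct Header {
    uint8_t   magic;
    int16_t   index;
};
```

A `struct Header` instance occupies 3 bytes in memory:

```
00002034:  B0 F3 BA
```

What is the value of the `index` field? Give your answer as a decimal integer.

-3142

`index` follows `magic` (1 byte), so it starts at byte offset 1 and occupies 2 bytes.
Bytes at offsets 1..2: F3 BA.
Big-endian: lowest address holds the most-significant byte.
The bytes are already most-significant first: 0xF3BA.
Top bit is set, so as a signed 16-bit value this is 0xF3BA − 2^16 = -3142.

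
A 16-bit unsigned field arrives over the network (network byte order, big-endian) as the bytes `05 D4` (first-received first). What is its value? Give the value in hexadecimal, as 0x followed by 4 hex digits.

In big-endian order the high byte comes first in memory.
The bytes are already most-significant first: 0x05D4.

0x05D4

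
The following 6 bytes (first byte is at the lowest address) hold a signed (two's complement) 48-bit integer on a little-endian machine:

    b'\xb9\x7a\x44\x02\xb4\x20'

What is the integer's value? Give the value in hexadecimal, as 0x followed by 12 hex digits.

0x20B402447AB9

Little-endian: lowest address holds the least-significant byte.
Reassemble most-significant byte first: 20 B4 02 44 7A B9 → 0x20B402447AB9.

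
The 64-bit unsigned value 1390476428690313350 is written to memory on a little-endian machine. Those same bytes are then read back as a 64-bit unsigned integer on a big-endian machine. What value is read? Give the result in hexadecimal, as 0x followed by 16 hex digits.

1390476428690313350 in 64-bit hexadecimal is 0x134BF6F1E0A3D086.
Stored little-endian, the bytes at ascending addresses are 86 D0 A3 E0 F1 F6 4B 13.
Read back as big-endian, the last byte is least significant, giving 0x86D0A3E0F1F64B13.

0x86D0A3E0F1F64B13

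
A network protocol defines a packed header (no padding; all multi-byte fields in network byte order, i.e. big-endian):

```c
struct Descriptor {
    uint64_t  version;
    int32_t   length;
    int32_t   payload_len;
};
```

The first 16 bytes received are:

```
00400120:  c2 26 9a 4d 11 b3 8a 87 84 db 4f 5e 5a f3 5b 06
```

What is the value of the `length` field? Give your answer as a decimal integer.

`length` follows `version` (8 bytes), so it starts at byte offset 8 and occupies 4 bytes.
Bytes at offsets 8..11: 84 DB 4F 5E.
Big-endian: lowest address holds the most-significant byte.
The bytes are already most-significant first: 0x84DB4F5E.
Top bit is set, so as a signed 32-bit value this is 0x84DB4F5E − 2^32 = -2066002082.

-2066002082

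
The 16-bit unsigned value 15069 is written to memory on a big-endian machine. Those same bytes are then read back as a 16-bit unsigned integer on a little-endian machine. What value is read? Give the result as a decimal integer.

56634

15069 in 16-bit hexadecimal is 0x3ADD.
Stored big-endian, the bytes at ascending addresses are 3A DD.
Read back as little-endian, the first byte is least significant, giving 0xDD3A.
0xDD3A = 56634.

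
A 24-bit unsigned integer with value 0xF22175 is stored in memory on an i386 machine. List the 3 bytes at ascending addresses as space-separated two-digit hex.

75 21 F2

Split into bytes (most-significant first): F2 21 75.
In little-endian order the low byte comes first in memory.
So at ascending addresses the bytes are 75 21 F2.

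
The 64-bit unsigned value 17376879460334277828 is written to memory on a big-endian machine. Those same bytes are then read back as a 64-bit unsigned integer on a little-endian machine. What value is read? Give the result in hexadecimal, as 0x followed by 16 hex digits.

17376879460334277828 in 64-bit hexadecimal is 0xF12713CD720194C4.
Stored big-endian, the bytes at ascending addresses are F1 27 13 CD 72 01 94 C4.
Read back as little-endian, the first byte is least significant, giving 0xC4940172CD1327F1.

0xC4940172CD1327F1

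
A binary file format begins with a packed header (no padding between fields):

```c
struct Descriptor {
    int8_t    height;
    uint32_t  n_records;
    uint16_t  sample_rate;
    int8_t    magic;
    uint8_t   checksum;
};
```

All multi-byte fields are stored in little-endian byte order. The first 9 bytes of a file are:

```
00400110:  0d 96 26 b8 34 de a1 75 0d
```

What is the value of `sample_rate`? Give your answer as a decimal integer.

41438

`sample_rate` follows `height` (1 B), `n_records` (4 B), so it starts at offset 1 + 4 = 5 and occupies 2 bytes.
Bytes at offsets 5..6: DE A1.
Little-endian: lowest address holds the least-significant byte.
Reassemble most-significant byte first: A1 DE → 0xA1DE.
0xA1DE = 41438.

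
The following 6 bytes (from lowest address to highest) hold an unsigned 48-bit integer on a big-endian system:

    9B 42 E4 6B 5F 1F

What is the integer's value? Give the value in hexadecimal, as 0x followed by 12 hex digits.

Big-endian: lowest address holds the most-significant byte.
The bytes are already most-significant first: 0x9B42E46B5F1F.

0x9B42E46B5F1F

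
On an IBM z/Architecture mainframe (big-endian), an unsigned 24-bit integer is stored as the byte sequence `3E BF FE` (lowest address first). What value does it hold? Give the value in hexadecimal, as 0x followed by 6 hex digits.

0x3EBFFE

In big-endian order the high byte comes first in memory.
The bytes are already most-significant first: 0x3EBFFE.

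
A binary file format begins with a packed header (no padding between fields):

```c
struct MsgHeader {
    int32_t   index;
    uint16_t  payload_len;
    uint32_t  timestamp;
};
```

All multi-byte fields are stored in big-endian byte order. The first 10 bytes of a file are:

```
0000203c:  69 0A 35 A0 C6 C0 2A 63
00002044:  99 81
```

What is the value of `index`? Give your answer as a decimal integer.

`index` is the first field, at byte offset 0, occupying 4 bytes.
Bytes at offsets 0..3: 69 0A 35 A0.
Big-endian: lowest address holds the most-significant byte.
The bytes are already most-significant first: 0x690A35A0.
0x690A35A0 = 1762276768.

1762276768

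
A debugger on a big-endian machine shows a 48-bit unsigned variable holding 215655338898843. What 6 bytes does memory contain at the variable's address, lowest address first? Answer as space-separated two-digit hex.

C4 23 2B DE 75 9B

215655338898843 in hexadecimal, padded to 48 bits, is 0xC4232BDE759B.
Split into bytes (most-significant first): C4 23 2B DE 75 9B.
In big-endian order the high byte comes first in memory.
So the memory order matches the most-significant-first order: C4 23 2B DE 75 9B.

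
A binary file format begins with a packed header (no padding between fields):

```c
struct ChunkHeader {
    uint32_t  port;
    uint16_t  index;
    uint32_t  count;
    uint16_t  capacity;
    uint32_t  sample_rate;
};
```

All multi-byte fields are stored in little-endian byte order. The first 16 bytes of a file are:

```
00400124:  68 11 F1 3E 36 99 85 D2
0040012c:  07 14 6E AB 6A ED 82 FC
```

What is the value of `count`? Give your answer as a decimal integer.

`count` follows `port` (4 B), `index` (2 B), so it starts at offset 4 + 2 = 6 and occupies 4 bytes.
Bytes at offsets 6..9: 85 D2 07 14.
Little-endian stores the least-significant byte at the lowest address.
Reassemble most-significant byte first: 14 07 D2 85 → 0x1407D285.
0x1407D285 = 336056965.

336056965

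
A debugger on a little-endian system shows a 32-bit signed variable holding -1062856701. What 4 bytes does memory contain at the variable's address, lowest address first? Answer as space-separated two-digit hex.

03 18 A6 C0

Two's complement of -1062856701 in 32 bits: 1062856701 = 0x3F59E7FD; invert → 0xC0A61802; add 1 → 0xC0A61803.
Split into bytes (most-significant first): C0 A6 18 03.
Little-endian: lowest address holds the least-significant byte.
So at ascending addresses the bytes are 03 18 A6 C0.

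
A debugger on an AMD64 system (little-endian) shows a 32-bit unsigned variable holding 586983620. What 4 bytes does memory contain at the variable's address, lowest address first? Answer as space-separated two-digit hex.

C4 A8 FC 22

586983620 in hexadecimal, padded to 32 bits, is 0x22FCA8C4.
Split into bytes (most-significant first): 22 FC A8 C4.
Little-endian: lowest address holds the least-significant byte.
So at ascending addresses the bytes are C4 A8 FC 22.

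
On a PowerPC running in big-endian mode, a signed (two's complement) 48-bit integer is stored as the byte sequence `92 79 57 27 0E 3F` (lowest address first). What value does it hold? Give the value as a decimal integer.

-120425125835201

In big-endian order the high byte comes first in memory.
The bytes are already most-significant first: 0x927957270E3F.
Top bit is set, so as a signed 48-bit value this is 0x927957270E3F − 2^48 = -120425125835201.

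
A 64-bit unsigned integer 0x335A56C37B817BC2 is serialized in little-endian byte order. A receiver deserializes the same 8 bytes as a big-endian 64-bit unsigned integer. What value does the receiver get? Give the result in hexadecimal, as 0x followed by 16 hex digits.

Stored little-endian, the bytes at ascending addresses are C2 7B 81 7B C3 56 5A 33.
Read back as big-endian, the last byte is least significant, giving 0xC27B817BC3565A33.

0xC27B817BC3565A33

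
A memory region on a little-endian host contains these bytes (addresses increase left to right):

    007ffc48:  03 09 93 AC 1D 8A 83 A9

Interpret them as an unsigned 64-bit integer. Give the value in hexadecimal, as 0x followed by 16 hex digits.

0xA9838A1DAC930903

Little-endian stores the least-significant byte at the lowest address.
Reassemble most-significant byte first: A9 83 8A 1D AC 93 09 03 → 0xA9838A1DAC930903.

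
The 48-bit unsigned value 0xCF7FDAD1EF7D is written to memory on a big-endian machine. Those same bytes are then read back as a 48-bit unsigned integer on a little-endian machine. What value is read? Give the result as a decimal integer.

Stored big-endian, the bytes at ascending addresses are CF 7F DA D1 EF 7D.
Read back as little-endian, the first byte is least significant, giving 0x7DEFD1DA7FCF.
0x7DEFD1DA7FCF = 138468971413455.

138468971413455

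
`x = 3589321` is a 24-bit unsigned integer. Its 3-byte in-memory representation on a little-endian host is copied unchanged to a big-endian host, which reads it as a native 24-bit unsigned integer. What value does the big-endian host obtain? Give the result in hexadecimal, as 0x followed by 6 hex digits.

0xC9C436

3589321 in 24-bit hexadecimal is 0x36C4C9.
Stored little-endian, the bytes at ascending addresses are C9 C4 36.
Read back as big-endian, the last byte is least significant, giving 0xC9C436.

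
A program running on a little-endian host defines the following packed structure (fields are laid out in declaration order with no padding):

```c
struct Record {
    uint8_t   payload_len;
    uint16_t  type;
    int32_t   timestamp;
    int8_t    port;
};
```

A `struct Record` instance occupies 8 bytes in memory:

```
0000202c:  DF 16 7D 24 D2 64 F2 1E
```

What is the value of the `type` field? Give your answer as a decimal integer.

32022

`type` follows `payload_len` (1 byte), so it starts at byte offset 1 and occupies 2 bytes.
Bytes at offsets 1..2: 16 7D.
In little-endian order the low byte comes first in memory.
Reassemble most-significant byte first: 7D 16 → 0x7D16.
0x7D16 = 32022.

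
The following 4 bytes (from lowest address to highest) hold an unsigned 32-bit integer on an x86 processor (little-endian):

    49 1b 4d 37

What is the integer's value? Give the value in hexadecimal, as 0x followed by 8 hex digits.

Little-endian stores the least-significant byte at the lowest address.
Reassemble most-significant byte first: 37 4D 1B 49 → 0x374D1B49.

0x374D1B49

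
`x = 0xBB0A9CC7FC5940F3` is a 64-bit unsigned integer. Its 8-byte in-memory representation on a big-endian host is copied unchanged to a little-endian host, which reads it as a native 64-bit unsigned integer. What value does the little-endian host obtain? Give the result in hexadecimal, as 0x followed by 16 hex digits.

Stored big-endian, the bytes at ascending addresses are BB 0A 9C C7 FC 59 40 F3.
Read back as little-endian, the first byte is least significant, giving 0xF34059FCC79C0ABB.

0xF34059FCC79C0ABB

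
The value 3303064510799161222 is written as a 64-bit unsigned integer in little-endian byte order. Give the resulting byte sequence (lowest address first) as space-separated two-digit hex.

86 27 62 14 AC D7 D6 2D

3303064510799161222 in hexadecimal, padded to 64 bits, is 0x2DD6D7AC14622786.
Split into bytes (most-significant first): 2D D6 D7 AC 14 62 27 86.
Little-endian: lowest address holds the least-significant byte.
So at ascending addresses the bytes are 86 27 62 14 AC D7 D6 2D.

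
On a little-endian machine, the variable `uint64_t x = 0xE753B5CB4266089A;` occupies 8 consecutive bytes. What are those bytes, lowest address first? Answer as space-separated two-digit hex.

Split into bytes (most-significant first): E7 53 B5 CB 42 66 08 9A.
In little-endian order the low byte comes first in memory.
So at ascending addresses the bytes are 9A 08 66 42 CB B5 53 E7.

9A 08 66 42 CB B5 53 E7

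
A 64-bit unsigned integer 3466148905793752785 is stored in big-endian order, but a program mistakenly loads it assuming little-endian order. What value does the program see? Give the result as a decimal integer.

15064103955652680240

3466148905793752785 in 64-bit hexadecimal is 0x301A3C10BC720ED1.
Stored big-endian, the bytes at ascending addresses are 30 1A 3C 10 BC 72 0E D1.
Read back as little-endian, the first byte is least significant, giving 0xD10E72BC103C1A30.
0xD10E72BC103C1A30 = 15064103955652680240.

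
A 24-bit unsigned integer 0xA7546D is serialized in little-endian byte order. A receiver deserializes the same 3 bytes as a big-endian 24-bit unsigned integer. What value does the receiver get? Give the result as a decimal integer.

7165095

Stored little-endian, the bytes at ascending addresses are 6D 54 A7.
Read back as big-endian, the last byte is least significant, giving 0x6D54A7.
0x6D54A7 = 7165095.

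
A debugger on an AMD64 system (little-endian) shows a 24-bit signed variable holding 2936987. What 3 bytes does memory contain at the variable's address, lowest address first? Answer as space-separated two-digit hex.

9B D0 2C

2936987 in hexadecimal, padded to 24 bits, is 0x2CD09B.
Split into bytes (most-significant first): 2C D0 9B.
In little-endian order the low byte comes first in memory.
So at ascending addresses the bytes are 9B D0 2C.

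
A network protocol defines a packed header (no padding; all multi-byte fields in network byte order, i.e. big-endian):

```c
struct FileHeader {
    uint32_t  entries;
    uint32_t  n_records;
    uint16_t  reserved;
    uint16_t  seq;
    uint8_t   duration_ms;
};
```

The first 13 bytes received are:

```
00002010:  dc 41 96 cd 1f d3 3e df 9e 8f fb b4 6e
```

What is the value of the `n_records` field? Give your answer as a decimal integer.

533937887

`n_records` follows `entries` (4 bytes), so it starts at byte offset 4 and occupies 4 bytes.
Bytes at offsets 4..7: 1F D3 3E DF.
In big-endian order the high byte comes first in memory.
The bytes are already most-significant first: 0x1FD33EDF.
0x1FD33EDF = 533937887.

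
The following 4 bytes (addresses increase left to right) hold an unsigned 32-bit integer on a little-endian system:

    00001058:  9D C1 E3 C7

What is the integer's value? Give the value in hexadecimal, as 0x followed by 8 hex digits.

In little-endian order the low byte comes first in memory.
Reassemble most-significant byte first: C7 E3 C1 9D → 0xC7E3C19D.

0xC7E3C19D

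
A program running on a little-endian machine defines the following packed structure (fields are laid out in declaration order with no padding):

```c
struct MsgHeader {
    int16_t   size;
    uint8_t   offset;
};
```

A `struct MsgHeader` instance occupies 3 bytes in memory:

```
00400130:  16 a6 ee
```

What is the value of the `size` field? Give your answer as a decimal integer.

`size` is the first field, at byte offset 0, occupying 2 bytes.
Bytes at offsets 0..1: 16 A6.
In little-endian order the low byte comes first in memory.
Reassemble most-significant byte first: A6 16 → 0xA616.
Top bit is set, so as a signed 16-bit value this is 0xA616 − 2^16 = -23018.

-23018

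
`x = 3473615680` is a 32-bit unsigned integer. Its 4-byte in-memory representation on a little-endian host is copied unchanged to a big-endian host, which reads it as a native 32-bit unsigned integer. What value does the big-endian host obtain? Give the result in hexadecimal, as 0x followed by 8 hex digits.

3473615680 in 32-bit hexadecimal is 0xCF0B2B40.
Stored little-endian, the bytes at ascending addresses are 40 2B 0B CF.
Read back as big-endian, the last byte is least significant, giving 0x402B0BCF.

0x402B0BCF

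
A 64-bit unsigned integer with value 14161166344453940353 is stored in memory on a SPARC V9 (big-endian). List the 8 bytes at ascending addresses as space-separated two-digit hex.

C4 86 91 C2 DE 64 E4 81

14161166344453940353 in hexadecimal, padded to 64 bits, is 0xC48691C2DE64E481.
Split into bytes (most-significant first): C4 86 91 C2 DE 64 E4 81.
Big-endian stores the most-significant byte at the lowest address.
So the memory order matches the most-significant-first order: C4 86 91 C2 DE 64 E4 81.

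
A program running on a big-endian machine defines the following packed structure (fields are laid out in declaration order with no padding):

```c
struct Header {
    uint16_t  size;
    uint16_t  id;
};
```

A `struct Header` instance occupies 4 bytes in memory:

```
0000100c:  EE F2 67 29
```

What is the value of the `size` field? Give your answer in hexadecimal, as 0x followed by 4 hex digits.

0xEEF2

`size` is the first field, at byte offset 0, occupying 2 bytes.
Bytes at offsets 0..1: EE F2.
Big-endian: lowest address holds the most-significant byte.
The bytes are already most-significant first: 0xEEF2.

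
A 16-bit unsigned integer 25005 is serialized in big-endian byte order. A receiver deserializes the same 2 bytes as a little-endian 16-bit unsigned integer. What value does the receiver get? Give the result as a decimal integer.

44385

25005 in 16-bit hexadecimal is 0x61AD.
Stored big-endian, the bytes at ascending addresses are 61 AD.
Read back as little-endian, the first byte is least significant, giving 0xAD61.
0xAD61 = 44385.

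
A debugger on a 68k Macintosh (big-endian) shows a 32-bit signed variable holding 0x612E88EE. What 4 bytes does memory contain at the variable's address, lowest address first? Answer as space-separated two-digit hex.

61 2E 88 EE

Split into bytes (most-significant first): 61 2E 88 EE.
Big-endian stores the most-significant byte at the lowest address.
So the memory order matches the most-significant-first order: 61 2E 88 EE.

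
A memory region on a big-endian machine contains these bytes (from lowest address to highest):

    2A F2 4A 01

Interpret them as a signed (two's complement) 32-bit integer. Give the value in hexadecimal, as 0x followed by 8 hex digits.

Big-endian stores the most-significant byte at the lowest address.
The bytes are already most-significant first: 0x2AF24A01.

0x2AF24A01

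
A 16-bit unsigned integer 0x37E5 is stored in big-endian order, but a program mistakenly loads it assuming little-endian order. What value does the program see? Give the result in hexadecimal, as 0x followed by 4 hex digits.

Stored big-endian, the bytes at ascending addresses are 37 E5.
Read back as little-endian, the first byte is least significant, giving 0xE537.

0xE537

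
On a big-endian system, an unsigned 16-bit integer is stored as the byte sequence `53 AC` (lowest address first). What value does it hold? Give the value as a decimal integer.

21420

Big-endian stores the most-significant byte at the lowest address.
The bytes are already most-significant first: 0x53AC.
0x53AC = 21420.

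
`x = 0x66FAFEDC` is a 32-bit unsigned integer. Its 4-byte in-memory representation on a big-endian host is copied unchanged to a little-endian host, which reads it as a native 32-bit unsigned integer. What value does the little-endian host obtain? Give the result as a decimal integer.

Stored big-endian, the bytes at ascending addresses are 66 FA FE DC.
Read back as little-endian, the first byte is least significant, giving 0xDCFEFA66.
0xDCFEFA66 = 3707697766.

3707697766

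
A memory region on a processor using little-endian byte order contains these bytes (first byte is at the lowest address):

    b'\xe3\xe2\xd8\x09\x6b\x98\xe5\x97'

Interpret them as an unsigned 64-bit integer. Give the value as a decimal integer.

10945322054887989987

Little-endian stores the least-significant byte at the lowest address.
Reassemble most-significant byte first: 97 E5 98 6B 09 D8 E2 E3 → 0x97E5986B09D8E2E3.
0x97E5986B09D8E2E3 = 10945322054887989987.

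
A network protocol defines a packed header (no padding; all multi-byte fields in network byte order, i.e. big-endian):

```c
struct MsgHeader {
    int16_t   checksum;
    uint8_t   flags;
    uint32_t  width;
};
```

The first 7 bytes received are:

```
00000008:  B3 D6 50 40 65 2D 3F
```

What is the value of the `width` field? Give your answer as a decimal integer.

`width` follows `checksum` (2 B), `flags` (1 B), so it starts at offset 2 + 1 = 3 and occupies 4 bytes.
Bytes at offsets 3..6: 40 65 2D 3F.
Big-endian stores the most-significant byte at the lowest address.
The bytes are already most-significant first: 0x40652D3F.
0x40652D3F = 1080372543.

1080372543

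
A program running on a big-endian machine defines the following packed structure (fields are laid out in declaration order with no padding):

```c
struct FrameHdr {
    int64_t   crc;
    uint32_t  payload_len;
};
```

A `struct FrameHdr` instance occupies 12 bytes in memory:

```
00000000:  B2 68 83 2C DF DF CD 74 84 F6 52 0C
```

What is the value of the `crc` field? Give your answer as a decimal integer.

-5591074708622684812

`crc` is the first field, at byte offset 0, occupying 8 bytes.
Bytes at offsets 0..7: B2 68 83 2C DF DF CD 74.
Big-endian: lowest address holds the most-significant byte.
The bytes are already most-significant first: 0xB268832CDFDFCD74.
Top bit is set, so as a signed 64-bit value this is 0xB268832CDFDFCD74 − 2^64 = -5591074708622684812.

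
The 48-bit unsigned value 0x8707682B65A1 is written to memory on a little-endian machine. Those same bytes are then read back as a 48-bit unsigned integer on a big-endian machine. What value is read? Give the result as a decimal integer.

177455892006791

Stored little-endian, the bytes at ascending addresses are A1 65 2B 68 07 87.
Read back as big-endian, the last byte is least significant, giving 0xA1652B680787.
0xA1652B680787 = 177455892006791.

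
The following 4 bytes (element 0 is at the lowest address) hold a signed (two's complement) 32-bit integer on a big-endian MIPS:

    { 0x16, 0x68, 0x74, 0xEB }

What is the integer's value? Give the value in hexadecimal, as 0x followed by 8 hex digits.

0x166874EB

Big-endian: lowest address holds the most-significant byte.
The bytes are already most-significant first: 0x166874EB.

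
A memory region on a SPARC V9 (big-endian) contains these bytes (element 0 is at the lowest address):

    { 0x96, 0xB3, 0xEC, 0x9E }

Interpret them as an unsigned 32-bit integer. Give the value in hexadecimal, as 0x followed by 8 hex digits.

In big-endian order the high byte comes first in memory.
The bytes are already most-significant first: 0x96B3EC9E.

0x96B3EC9E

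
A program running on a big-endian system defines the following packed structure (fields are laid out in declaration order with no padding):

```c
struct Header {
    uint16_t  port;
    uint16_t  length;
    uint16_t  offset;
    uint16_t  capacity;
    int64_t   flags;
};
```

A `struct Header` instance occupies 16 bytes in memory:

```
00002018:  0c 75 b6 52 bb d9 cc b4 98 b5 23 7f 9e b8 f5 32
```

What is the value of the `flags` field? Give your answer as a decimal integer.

-7443003778129136334

`flags` follows `port` (2 B), `length` (2 B), `offset` (2 B), `capacity` (2 B), so it starts at offset 2 + 2 + 2 + 2 = 8 and occupies 8 bytes.
Bytes at offsets 8..15: 98 B5 23 7F 9E B8 F5 32.
Big-endian: lowest address holds the most-significant byte.
The bytes are already most-significant first: 0x98B5237F9EB8F532.
Top bit is set, so as a signed 64-bit value this is 0x98B5237F9EB8F532 − 2^64 = -7443003778129136334.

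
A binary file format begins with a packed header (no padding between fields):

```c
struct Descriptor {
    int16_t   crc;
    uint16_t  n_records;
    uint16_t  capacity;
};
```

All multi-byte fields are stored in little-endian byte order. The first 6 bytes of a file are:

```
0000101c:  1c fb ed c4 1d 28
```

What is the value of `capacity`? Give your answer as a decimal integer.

`capacity` follows `crc` (2 B), `n_records` (2 B), so it starts at offset 2 + 2 = 4 and occupies 2 bytes.
Bytes at offsets 4..5: 1D 28.
Little-endian: lowest address holds the least-significant byte.
Reassemble most-significant byte first: 28 1D → 0x281D.
0x281D = 10269.

10269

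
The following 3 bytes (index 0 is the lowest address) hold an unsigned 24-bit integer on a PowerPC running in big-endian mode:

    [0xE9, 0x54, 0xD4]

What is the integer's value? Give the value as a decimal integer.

15291604

In big-endian order the high byte comes first in memory.
The bytes are already most-significant first: 0xE954D4.
0xE954D4 = 15291604.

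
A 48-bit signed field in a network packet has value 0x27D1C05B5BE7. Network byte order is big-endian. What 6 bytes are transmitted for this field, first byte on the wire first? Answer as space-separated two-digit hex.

27 D1 C0 5B 5B E7

Split into bytes (most-significant first): 27 D1 C0 5B 5B E7.
In big-endian order the high byte comes first in memory.
So the memory order matches the most-significant-first order: 27 D1 C0 5B 5B E7.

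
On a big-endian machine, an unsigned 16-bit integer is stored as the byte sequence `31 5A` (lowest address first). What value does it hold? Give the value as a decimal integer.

12634

Big-endian: lowest address holds the most-significant byte.
The bytes are already most-significant first: 0x315A.
0x315A = 12634.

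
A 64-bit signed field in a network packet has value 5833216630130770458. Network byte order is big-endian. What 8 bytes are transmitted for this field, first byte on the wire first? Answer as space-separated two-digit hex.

50 F3 BF 9E 90 D8 82 1A

5833216630130770458 in hexadecimal, padded to 64 bits, is 0x50F3BF9E90D8821A.
Split into bytes (most-significant first): 50 F3 BF 9E 90 D8 82 1A.
In big-endian order the high byte comes first in memory.
So the memory order matches the most-significant-first order: 50 F3 BF 9E 90 D8 82 1A.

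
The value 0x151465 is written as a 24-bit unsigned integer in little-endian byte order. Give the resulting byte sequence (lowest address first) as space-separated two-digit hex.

65 14 15

Split into bytes (most-significant first): 15 14 65.
Little-endian: lowest address holds the least-significant byte.
So at ascending addresses the bytes are 65 14 15.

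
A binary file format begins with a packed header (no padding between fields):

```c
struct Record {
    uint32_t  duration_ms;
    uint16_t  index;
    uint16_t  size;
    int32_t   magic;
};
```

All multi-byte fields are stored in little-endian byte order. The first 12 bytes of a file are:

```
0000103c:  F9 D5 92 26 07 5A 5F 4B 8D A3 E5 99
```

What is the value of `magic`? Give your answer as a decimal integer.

-1713003635

`magic` follows `duration_ms` (4 B), `index` (2 B), `size` (2 B), so it starts at offset 4 + 2 + 2 = 8 and occupies 4 bytes.
Bytes at offsets 8..11: 8D A3 E5 99.
Little-endian stores the least-significant byte at the lowest address.
Reassemble most-significant byte first: 99 E5 A3 8D → 0x99E5A38D.
Top bit is set, so as a signed 32-bit value this is 0x99E5A38D − 2^32 = -1713003635.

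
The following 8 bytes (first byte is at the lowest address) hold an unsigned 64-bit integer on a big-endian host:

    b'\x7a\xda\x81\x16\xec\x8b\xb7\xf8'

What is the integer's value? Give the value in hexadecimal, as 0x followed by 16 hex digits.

Big-endian stores the most-significant byte at the lowest address.
The bytes are already most-significant first: 0x7ADA8116EC8BB7F8.

0x7ADA8116EC8BB7F8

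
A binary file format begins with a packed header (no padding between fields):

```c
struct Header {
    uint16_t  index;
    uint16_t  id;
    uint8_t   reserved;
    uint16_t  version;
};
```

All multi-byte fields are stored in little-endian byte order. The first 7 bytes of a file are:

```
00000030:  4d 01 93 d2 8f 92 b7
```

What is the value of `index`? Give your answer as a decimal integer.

333

`index` is the first field, at byte offset 0, occupying 2 bytes.
Bytes at offsets 0..1: 4D 01.
In little-endian order the low byte comes first in memory.
Reassemble most-significant byte first: 01 4D → 0x014D.
0x014D = 333.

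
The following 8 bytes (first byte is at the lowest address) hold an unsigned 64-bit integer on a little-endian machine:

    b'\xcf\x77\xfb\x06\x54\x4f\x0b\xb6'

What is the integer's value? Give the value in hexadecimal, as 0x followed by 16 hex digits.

0xB60B4F5406FB77CF

In little-endian order the low byte comes first in memory.
Reassemble most-significant byte first: B6 0B 4F 54 06 FB 77 CF → 0xB60B4F5406FB77CF.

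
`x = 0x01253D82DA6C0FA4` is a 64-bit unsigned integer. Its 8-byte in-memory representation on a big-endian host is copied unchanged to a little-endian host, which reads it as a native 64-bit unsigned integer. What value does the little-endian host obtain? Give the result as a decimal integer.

Stored big-endian, the bytes at ascending addresses are 01 25 3D 82 DA 6C 0F A4.
Read back as little-endian, the first byte is least significant, giving 0xA40F6CDA823D2501.
0xA40F6CDA823D2501 = 11821787232614556929.

11821787232614556929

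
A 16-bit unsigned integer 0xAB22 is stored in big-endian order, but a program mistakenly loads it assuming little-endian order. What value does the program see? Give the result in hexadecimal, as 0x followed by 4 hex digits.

0x22AB

Stored big-endian, the bytes at ascending addresses are AB 22.
Read back as little-endian, the first byte is least significant, giving 0x22AB.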